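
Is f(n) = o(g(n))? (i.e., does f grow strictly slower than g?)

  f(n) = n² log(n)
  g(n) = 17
False

f(n) = n² log(n) is O(n² log n), and g(n) = 17 is O(1).
Since O(n² log n) grows faster than or equal to O(1), f(n) = o(g(n)) is false.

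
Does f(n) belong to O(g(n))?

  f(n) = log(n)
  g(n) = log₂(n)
True

f(n) = log(n) and g(n) = log₂(n) are both O(log n).
Big-O permits equal growth rates (f ≤ c·g for some c), so f(n) = O(g(n)) is true.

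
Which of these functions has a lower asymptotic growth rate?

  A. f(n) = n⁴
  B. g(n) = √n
B

f(n) = n⁴ is O(n⁴), while g(n) = √n is O(√n).
Since O(√n) grows slower than O(n⁴), g(n) is dominated.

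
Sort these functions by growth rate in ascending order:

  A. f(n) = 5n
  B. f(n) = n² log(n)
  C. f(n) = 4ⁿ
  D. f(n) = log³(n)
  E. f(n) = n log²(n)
D < A < E < B < C

Comparing growth rates:
D = log³(n) is O(log³ n)
A = 5n is O(n)
E = n log²(n) is O(n log² n)
B = n² log(n) is O(n² log n)
C = 4ⁿ is O(4ⁿ)

Therefore, the order from slowest to fastest is: D < A < E < B < C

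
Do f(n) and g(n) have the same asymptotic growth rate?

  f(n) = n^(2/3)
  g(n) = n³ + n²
False

f(n) = n^(2/3) is O(n^(2/3)), and g(n) = n³ + n² is O(n³).
Since they have different growth rates, f(n) = Θ(g(n)) is false.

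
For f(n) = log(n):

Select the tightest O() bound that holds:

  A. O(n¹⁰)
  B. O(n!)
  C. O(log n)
C

f(n) = log(n) is O(log n).
All listed options are valid Big-O bounds (upper bounds),
but O(log n) is the tightest (smallest valid bound).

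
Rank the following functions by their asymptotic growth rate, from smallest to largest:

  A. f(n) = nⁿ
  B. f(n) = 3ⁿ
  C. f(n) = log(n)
C < B < A

Comparing growth rates:
C = log(n) is O(log n)
B = 3ⁿ is O(3ⁿ)
A = nⁿ is O(nⁿ)

Therefore, the order from slowest to fastest is: C < B < A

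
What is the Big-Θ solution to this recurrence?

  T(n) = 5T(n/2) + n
Θ(n^log₂(5))

Master Theorem: a = 5, b = 2, f(n) = n.
Compute the critical exponent d = log₂(5) = 2.322.
Compare f(n) = Θ(n) against n^d:
  k = 1 < d = 2.322, so f(n) = O(n^(d-ε)) — Case 1.
  The recursion cost dominates: T(n) = Θ(n^d) = Θ(n^log₂(5)).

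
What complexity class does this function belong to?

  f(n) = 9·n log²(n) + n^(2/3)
O(n log² n)

The dominant term in 9·n log²(n) + n^(2/3) is 9·n log²(n), which is Θ(n log² n).
Lower-order terms (n^(2/3)) are asymptotically negligible.
Constants are absorbed, so the tightest bound is O(n log² n).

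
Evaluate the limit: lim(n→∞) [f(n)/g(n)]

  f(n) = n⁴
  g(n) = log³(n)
∞

Since n⁴ (O(n⁴)) grows faster than log³(n) (O(log³ n)),
the ratio f(n)/g(n) → ∞ as n → ∞.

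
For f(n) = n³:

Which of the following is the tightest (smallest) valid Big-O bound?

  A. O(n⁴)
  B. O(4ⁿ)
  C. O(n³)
C

f(n) = n³ is O(n³).
All listed options are valid Big-O bounds (upper bounds),
but O(n³) is the tightest (smallest valid bound).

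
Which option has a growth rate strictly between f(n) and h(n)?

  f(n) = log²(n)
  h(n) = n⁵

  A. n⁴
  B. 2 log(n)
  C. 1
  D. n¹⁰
A

We need g(n) with log²(n) = o(g(n)) and g(n) = o(n⁵), i.e. O(log² n) ≺ g ≺ O(n⁵).
Check each option:
  A. n⁴ — O(n⁴) is strictly between O(log² n) and O(n⁵) ✓
  B. 2 log(n) — O(log n) does not grow strictly faster than f(n)
  C. 1 — O(1) does not grow strictly faster than f(n)
  D. n¹⁰ — O(n¹⁰) does not grow strictly slower than h(n)

Only option A (n⁴) lies strictly between.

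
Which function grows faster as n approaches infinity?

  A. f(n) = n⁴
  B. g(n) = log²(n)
A

f(n) = n⁴ is O(n⁴), while g(n) = log²(n) is O(log² n).
Since O(n⁴) grows faster than O(log² n), f(n) dominates.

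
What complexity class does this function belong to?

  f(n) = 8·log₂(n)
O(log n)

The dominant term in 8·log₂(n) is 8·log₂(n), which is Θ(log n).
Constants are absorbed, so the tightest bound is O(log n).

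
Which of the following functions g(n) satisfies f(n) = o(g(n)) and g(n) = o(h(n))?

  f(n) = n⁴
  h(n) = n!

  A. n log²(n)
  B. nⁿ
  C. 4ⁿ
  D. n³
C

We need g(n) with n⁴ = o(g(n)) and g(n) = o(n!), i.e. O(n⁴) ≺ g ≺ O(n!).
Check each option:
  A. n log²(n) — O(n log² n) does not grow strictly faster than f(n)
  B. nⁿ — O(nⁿ) does not grow strictly slower than h(n)
  C. 4ⁿ — O(4ⁿ) is strictly between O(n⁴) and O(n!) ✓
  D. n³ — O(n³) does not grow strictly faster than f(n)

Only option C (4ⁿ) lies strictly between.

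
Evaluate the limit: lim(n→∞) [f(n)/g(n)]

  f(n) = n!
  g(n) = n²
∞

Since n! (O(n!)) grows faster than n² (O(n²)),
the ratio f(n)/g(n) → ∞ as n → ∞.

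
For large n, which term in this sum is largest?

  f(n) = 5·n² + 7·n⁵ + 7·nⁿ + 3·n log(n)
7·nⁿ

Looking at each term:
  - 5·n² is O(n²)
  - 7·n⁵ is O(n⁵)
  - 7·nⁿ is O(nⁿ)
  - 3·n log(n) is O(n log n)

The term 7·nⁿ (O(nⁿ)) grows fastest and dominates all others.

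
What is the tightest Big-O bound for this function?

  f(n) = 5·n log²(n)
O(n log² n)

The dominant term in 5·n log²(n) is 5·n log²(n), which is Θ(n log² n).
Constants are absorbed, so the tightest bound is O(n log² n).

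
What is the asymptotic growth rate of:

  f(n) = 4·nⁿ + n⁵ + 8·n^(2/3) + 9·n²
Θ(nⁿ)

Order the terms by growth rate: 8·n^(2/3) ≺ 9·n² ≺ n⁵ ≺ 4·nⁿ.
The fastest-growing term 4·nⁿ dominates as n → ∞; dropping its constant factor gives Θ(nⁿ).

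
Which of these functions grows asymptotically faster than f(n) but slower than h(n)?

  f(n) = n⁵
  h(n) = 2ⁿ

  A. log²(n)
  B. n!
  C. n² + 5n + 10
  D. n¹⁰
D

We need g(n) with n⁵ = o(g(n)) and g(n) = o(2ⁿ), i.e. O(n⁵) ≺ g ≺ O(2ⁿ).
Check each option:
  A. log²(n) — O(log² n) does not grow strictly faster than f(n)
  B. n! — O(n!) does not grow strictly slower than h(n)
  C. n² + 5n + 10 — O(n²) does not grow strictly faster than f(n)
  D. n¹⁰ — O(n¹⁰) is strictly between O(n⁵) and O(2ⁿ) ✓

Only option D (n¹⁰) lies strictly between.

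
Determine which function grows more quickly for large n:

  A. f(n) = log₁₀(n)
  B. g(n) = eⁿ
B

f(n) = log₁₀(n) is O(log n), while g(n) = eⁿ is O(eⁿ).
Since O(eⁿ) grows faster than O(log n), g(n) dominates.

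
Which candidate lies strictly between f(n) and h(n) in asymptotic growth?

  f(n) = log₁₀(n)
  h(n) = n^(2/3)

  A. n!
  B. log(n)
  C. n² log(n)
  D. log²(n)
D

We need g(n) with log₁₀(n) = o(g(n)) and g(n) = o(n^(2/3)), i.e. O(log n) ≺ g ≺ O(n^(2/3)).
Check each option:
  A. n! — O(n!) does not grow strictly slower than h(n)
  B. log(n) — O(log n) does not grow strictly faster than f(n)
  C. n² log(n) — O(n² log n) does not grow strictly slower than h(n)
  D. log²(n) — O(log² n) is strictly between O(log n) and O(n^(2/3)) ✓

Only option D (log²(n)) lies strictly between.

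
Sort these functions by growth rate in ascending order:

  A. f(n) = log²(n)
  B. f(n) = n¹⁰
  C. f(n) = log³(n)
A < C < B

Comparing growth rates:
A = log²(n) is O(log² n)
C = log³(n) is O(log³ n)
B = n¹⁰ is O(n¹⁰)

Therefore, the order from slowest to fastest is: A < C < B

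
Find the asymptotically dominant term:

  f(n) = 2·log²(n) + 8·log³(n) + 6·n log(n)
6·n log(n)

Looking at each term:
  - 2·log²(n) is O(log² n)
  - 8·log³(n) is O(log³ n)
  - 6·n log(n) is O(n log n)

The term 6·n log(n) (O(n log n)) grows fastest and dominates all others.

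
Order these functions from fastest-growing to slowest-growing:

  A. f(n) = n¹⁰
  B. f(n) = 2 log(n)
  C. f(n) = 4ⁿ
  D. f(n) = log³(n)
C > A > D > B

Comparing growth rates:
C = 4ⁿ is O(4ⁿ)
A = n¹⁰ is O(n¹⁰)
D = log³(n) is O(log³ n)
B = 2 log(n) is O(log n)

Therefore, the order from fastest to slowest is: C > A > D > B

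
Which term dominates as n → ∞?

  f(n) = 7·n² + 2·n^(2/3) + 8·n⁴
8·n⁴

Looking at each term:
  - 7·n² is O(n²)
  - 2·n^(2/3) is O(n^(2/3))
  - 8·n⁴ is O(n⁴)

The term 8·n⁴ (O(n⁴)) grows fastest and dominates all others.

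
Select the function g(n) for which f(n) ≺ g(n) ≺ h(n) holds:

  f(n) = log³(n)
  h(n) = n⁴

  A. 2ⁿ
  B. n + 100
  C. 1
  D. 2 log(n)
B

We need g(n) with log³(n) = o(g(n)) and g(n) = o(n⁴), i.e. O(log³ n) ≺ g ≺ O(n⁴).
Check each option:
  A. 2ⁿ — O(2ⁿ) does not grow strictly slower than h(n)
  B. n + 100 — O(n) is strictly between O(log³ n) and O(n⁴) ✓
  C. 1 — O(1) does not grow strictly faster than f(n)
  D. 2 log(n) — O(log n) does not grow strictly faster than f(n)

Only option B (n + 100) lies strictly between.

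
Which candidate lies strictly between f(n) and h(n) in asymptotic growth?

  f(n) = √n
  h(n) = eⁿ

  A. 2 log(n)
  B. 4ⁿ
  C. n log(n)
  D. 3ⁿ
C

We need g(n) with √n = o(g(n)) and g(n) = o(eⁿ), i.e. O(√n) ≺ g ≺ O(eⁿ).
Check each option:
  A. 2 log(n) — O(log n) does not grow strictly faster than f(n)
  B. 4ⁿ — O(4ⁿ) does not grow strictly slower than h(n)
  C. n log(n) — O(n log n) is strictly between O(√n) and O(eⁿ) ✓
  D. 3ⁿ — O(3ⁿ) does not grow strictly slower than h(n)

Only option C (n log(n)) lies strictly between.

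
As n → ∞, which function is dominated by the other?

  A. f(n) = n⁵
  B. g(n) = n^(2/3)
B

f(n) = n⁵ is O(n⁵), while g(n) = n^(2/3) is O(n^(2/3)).
Since O(n^(2/3)) grows slower than O(n⁵), g(n) is dominated.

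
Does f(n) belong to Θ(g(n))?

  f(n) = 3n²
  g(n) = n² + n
True

f(n) = 3n² and g(n) = n² + n are both O(n²).
Since they have the same asymptotic growth rate, f(n) = Θ(g(n)) is true.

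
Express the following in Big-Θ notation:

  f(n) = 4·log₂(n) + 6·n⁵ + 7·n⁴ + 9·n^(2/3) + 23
Θ(n⁵)

Order the terms by growth rate: 23 ≺ 4·log₂(n) ≺ 9·n^(2/3) ≺ 7·n⁴ ≺ 6·n⁵.
The fastest-growing term 6·n⁵ dominates as n → ∞; dropping its constant factor gives Θ(n⁵).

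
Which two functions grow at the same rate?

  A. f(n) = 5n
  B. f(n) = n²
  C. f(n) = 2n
A and C

Examining each function:
  A. 5n is O(n)
  B. n² is O(n²)
  C. 2n is O(n)

Functions A and C both have the same complexity class.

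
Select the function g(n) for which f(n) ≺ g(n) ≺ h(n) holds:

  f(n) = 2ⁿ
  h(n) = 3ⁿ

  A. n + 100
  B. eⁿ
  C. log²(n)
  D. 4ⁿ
B

We need g(n) with 2ⁿ = o(g(n)) and g(n) = o(3ⁿ), i.e. O(2ⁿ) ≺ g ≺ O(3ⁿ).
Check each option:
  A. n + 100 — O(n) does not grow strictly faster than f(n)
  B. eⁿ — O(eⁿ) is strictly between O(2ⁿ) and O(3ⁿ) ✓
  C. log²(n) — O(log² n) does not grow strictly faster than f(n)
  D. 4ⁿ — O(4ⁿ) does not grow strictly slower than h(n)

Only option B (eⁿ) lies strictly between.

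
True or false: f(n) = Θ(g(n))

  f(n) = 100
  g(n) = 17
True

f(n) = 100 and g(n) = 17 are both O(1).
Since they have the same asymptotic growth rate, f(n) = Θ(g(n)) is true.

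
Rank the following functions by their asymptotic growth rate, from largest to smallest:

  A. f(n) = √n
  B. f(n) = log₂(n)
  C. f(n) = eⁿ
C > A > B

Comparing growth rates:
C = eⁿ is O(eⁿ)
A = √n is O(√n)
B = log₂(n) is O(log n)

Therefore, the order from fastest to slowest is: C > A > B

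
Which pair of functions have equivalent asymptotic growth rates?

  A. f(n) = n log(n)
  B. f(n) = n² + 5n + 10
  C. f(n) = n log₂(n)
A and C

Examining each function:
  A. n log(n) is O(n log n)
  B. n² + 5n + 10 is O(n²)
  C. n log₂(n) is O(n log n)

Functions A and C both have the same complexity class.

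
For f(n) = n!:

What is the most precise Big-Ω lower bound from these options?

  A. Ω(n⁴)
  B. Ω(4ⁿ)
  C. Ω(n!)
C

f(n) = n! is Ω(n!).
All listed options are valid Big-Ω bounds (lower bounds),
but Ω(n!) is the tightest (largest valid bound).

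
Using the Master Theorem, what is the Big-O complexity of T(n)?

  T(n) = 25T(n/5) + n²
Θ(n² log n)

Master Theorem: a = 25, b = 5, f(n) = n².
Compute the critical exponent d = log₅(25) = 2.
Compare f(n) = Θ(n²) against n^d:
  k = 2 = d, so f(n) = Θ(n^d) — Case 2.
  Work is balanced across levels: T(n) = Θ(n^d log n) = Θ(n² log n).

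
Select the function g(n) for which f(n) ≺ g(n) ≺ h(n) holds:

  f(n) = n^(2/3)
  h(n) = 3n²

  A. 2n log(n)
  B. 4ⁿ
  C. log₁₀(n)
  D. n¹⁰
A

We need g(n) with n^(2/3) = o(g(n)) and g(n) = o(3n²), i.e. O(n^(2/3)) ≺ g ≺ O(n²).
Check each option:
  A. 2n log(n) — O(n log n) is strictly between O(n^(2/3)) and O(n²) ✓
  B. 4ⁿ — O(4ⁿ) does not grow strictly slower than h(n)
  C. log₁₀(n) — O(log n) does not grow strictly faster than f(n)
  D. n¹⁰ — O(n¹⁰) does not grow strictly slower than h(n)

Only option A (2n log(n)) lies strictly between.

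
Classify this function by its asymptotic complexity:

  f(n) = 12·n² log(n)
O(n² log n)

The dominant term in 12·n² log(n) is 12·n² log(n), which is Θ(n² log n).
Constants are absorbed, so the tightest bound is O(n² log n).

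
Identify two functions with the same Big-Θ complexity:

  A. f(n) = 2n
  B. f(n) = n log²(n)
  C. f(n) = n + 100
A and C

Examining each function:
  A. 2n is O(n)
  B. n log²(n) is O(n log² n)
  C. n + 100 is O(n)

Functions A and C both have the same complexity class.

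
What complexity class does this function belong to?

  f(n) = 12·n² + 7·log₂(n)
O(n²)

The dominant term in 12·n² + 7·log₂(n) is 12·n², which is Θ(n²).
Lower-order terms (7·log₂(n)) are asymptotically negligible.
Constants are absorbed, so the tightest bound is O(n²).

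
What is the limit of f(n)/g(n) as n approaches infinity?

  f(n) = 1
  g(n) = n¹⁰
0

Since 1 (O(1)) grows slower than n¹⁰ (O(n¹⁰)),
the ratio f(n)/g(n) → 0 as n → ∞.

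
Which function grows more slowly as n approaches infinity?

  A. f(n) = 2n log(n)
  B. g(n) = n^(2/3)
B

f(n) = 2n log(n) is O(n log n), while g(n) = n^(2/3) is O(n^(2/3)).
Since O(n^(2/3)) grows slower than O(n log n), g(n) is dominated.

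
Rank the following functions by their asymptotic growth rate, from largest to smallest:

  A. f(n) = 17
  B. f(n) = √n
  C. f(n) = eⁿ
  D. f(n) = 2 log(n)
C > B > D > A

Comparing growth rates:
C = eⁿ is O(eⁿ)
B = √n is O(√n)
D = 2 log(n) is O(log n)
A = 17 is O(1)

Therefore, the order from fastest to slowest is: C > B > D > A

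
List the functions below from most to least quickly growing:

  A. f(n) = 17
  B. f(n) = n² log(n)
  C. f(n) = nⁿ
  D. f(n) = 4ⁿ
C > D > B > A

Comparing growth rates:
C = nⁿ is O(nⁿ)
D = 4ⁿ is O(4ⁿ)
B = n² log(n) is O(n² log n)
A = 17 is O(1)

Therefore, the order from fastest to slowest is: C > D > B > A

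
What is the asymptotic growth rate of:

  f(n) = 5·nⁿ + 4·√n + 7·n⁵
Θ(nⁿ)

Order the terms by growth rate: 4·√n ≺ 7·n⁵ ≺ 5·nⁿ.
The fastest-growing term 5·nⁿ dominates as n → ∞; dropping its constant factor gives Θ(nⁿ).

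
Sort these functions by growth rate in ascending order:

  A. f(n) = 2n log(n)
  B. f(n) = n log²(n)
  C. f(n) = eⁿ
A < B < C

Comparing growth rates:
A = 2n log(n) is O(n log n)
B = n log²(n) is O(n log² n)
C = eⁿ is O(eⁿ)

Therefore, the order from slowest to fastest is: A < B < C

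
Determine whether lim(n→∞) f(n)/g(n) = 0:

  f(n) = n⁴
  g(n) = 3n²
False

f(n) = n⁴ is O(n⁴), and g(n) = 3n² is O(n²).
Since O(n⁴) grows faster than or equal to O(n²), f(n) = o(g(n)) is false.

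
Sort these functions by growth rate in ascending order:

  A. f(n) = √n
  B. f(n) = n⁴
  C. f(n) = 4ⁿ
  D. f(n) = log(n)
D < A < B < C

Comparing growth rates:
D = log(n) is O(log n)
A = √n is O(√n)
B = n⁴ is O(n⁴)
C = 4ⁿ is O(4ⁿ)

Therefore, the order from slowest to fastest is: D < A < B < C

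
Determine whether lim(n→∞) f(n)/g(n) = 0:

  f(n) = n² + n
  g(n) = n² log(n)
True

f(n) = n² + n is O(n²), and g(n) = n² log(n) is O(n² log n).
Since O(n²) grows strictly slower than O(n² log n), f(n) = o(g(n)) is true.
This means lim(n→∞) f(n)/g(n) = 0.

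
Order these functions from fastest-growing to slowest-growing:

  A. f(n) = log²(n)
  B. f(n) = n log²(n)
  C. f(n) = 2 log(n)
B > A > C

Comparing growth rates:
B = n log²(n) is O(n log² n)
A = log²(n) is O(log² n)
C = 2 log(n) is O(log n)

Therefore, the order from fastest to slowest is: B > A > C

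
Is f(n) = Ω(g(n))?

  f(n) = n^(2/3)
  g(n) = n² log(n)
False

f(n) = n^(2/3) is O(n^(2/3)), and g(n) = n² log(n) is O(n² log n).
Since O(n^(2/3)) grows slower than O(n² log n), f(n) = Ω(g(n)) is false.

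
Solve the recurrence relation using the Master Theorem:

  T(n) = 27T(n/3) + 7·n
Θ(n³)

Master Theorem: a = 27, b = 3, f(n) = 7·n.
Compute the critical exponent d = log₃(27) = 3.
Compare f(n) = Θ(n) against n^d:
  k = 1 < d = 3, so f(n) = O(n^(d-ε)) — Case 1.
  The recursion cost dominates: T(n) = Θ(n^d) = Θ(n³).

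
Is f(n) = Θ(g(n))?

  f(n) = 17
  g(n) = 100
True

f(n) = 17 and g(n) = 100 are both O(1).
Since they have the same asymptotic growth rate, f(n) = Θ(g(n)) is true.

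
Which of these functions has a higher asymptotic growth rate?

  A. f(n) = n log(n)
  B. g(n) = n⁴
B

f(n) = n log(n) is O(n log n), while g(n) = n⁴ is O(n⁴).
Since O(n⁴) grows faster than O(n log n), g(n) dominates.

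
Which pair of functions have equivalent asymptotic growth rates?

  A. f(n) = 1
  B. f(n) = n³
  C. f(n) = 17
A and C

Examining each function:
  A. 1 is O(1)
  B. n³ is O(n³)
  C. 17 is O(1)

Functions A and C both have the same complexity class.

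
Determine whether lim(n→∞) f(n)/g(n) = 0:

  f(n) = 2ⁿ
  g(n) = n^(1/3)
False

f(n) = 2ⁿ is O(2ⁿ), and g(n) = n^(1/3) is O(n^(1/3)).
Since O(2ⁿ) grows faster than or equal to O(n^(1/3)), f(n) = o(g(n)) is false.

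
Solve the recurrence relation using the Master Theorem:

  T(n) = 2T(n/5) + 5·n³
Θ(n³)

Master Theorem: a = 2, b = 5, f(n) = 5·n³.
Compute the critical exponent d = log₅(2) = 0.431.
Compare f(n) = Θ(n³) against n^d:
  k = 3 > d = 0.431, so f(n) = Ω(n^(d+ε)) — Case 3.
  Regularity: a·(n/b)^3/n^3 = a/b^3 = 2/125 < 1 ✓.
  The top-level work dominates: T(n) = Θ(f(n)) = Θ(n³).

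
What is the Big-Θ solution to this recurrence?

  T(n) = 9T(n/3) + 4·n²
Θ(n² log n)

Master Theorem: a = 9, b = 3, f(n) = 4·n².
Compute the critical exponent d = log₃(9) = 2.
Compare f(n) = Θ(n²) against n^d:
  k = 2 = d, so f(n) = Θ(n^d) — Case 2.
  Work is balanced across levels: T(n) = Θ(n^d log n) = Θ(n² log n).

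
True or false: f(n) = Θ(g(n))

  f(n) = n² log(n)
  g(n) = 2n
False

f(n) = n² log(n) is O(n² log n), and g(n) = 2n is O(n).
Since they have different growth rates, f(n) = Θ(g(n)) is false.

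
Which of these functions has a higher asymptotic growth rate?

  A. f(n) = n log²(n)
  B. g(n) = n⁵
B

f(n) = n log²(n) is O(n log² n), while g(n) = n⁵ is O(n⁵).
Since O(n⁵) grows faster than O(n log² n), g(n) dominates.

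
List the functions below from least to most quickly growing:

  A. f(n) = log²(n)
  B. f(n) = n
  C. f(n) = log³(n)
A < C < B

Comparing growth rates:
A = log²(n) is O(log² n)
C = log³(n) is O(log³ n)
B = n is O(n)

Therefore, the order from slowest to fastest is: A < C < B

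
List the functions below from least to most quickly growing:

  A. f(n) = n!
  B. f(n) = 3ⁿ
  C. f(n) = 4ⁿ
B < C < A

Comparing growth rates:
B = 3ⁿ is O(3ⁿ)
C = 4ⁿ is O(4ⁿ)
A = n! is O(n!)

Therefore, the order from slowest to fastest is: B < C < A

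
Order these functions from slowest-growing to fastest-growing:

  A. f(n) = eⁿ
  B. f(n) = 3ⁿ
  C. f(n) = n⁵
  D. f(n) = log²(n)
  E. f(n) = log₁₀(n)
E < D < C < A < B

Comparing growth rates:
E = log₁₀(n) is O(log n)
D = log²(n) is O(log² n)
C = n⁵ is O(n⁵)
A = eⁿ is O(eⁿ)
B = 3ⁿ is O(3ⁿ)

Therefore, the order from slowest to fastest is: E < D < C < A < B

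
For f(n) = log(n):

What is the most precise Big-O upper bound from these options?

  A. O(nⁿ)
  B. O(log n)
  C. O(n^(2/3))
B

f(n) = log(n) is O(log n).
All listed options are valid Big-O bounds (upper bounds),
but O(log n) is the tightest (smallest valid bound).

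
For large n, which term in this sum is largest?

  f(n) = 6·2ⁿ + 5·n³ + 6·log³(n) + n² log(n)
6·2ⁿ

Looking at each term:
  - 6·2ⁿ is O(2ⁿ)
  - 5·n³ is O(n³)
  - 6·log³(n) is O(log³ n)
  - n² log(n) is O(n² log n)

The term 6·2ⁿ (O(2ⁿ)) grows fastest and dominates all others.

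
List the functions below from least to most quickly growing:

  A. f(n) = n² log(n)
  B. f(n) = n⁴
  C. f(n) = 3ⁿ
A < B < C

Comparing growth rates:
A = n² log(n) is O(n² log n)
B = n⁴ is O(n⁴)
C = 3ⁿ is O(3ⁿ)

Therefore, the order from slowest to fastest is: A < B < C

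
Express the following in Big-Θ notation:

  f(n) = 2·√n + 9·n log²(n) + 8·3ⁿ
Θ(3ⁿ)

Order the terms by growth rate: 2·√n ≺ 9·n log²(n) ≺ 8·3ⁿ.
The fastest-growing term 8·3ⁿ dominates as n → ∞; dropping its constant factor gives Θ(3ⁿ).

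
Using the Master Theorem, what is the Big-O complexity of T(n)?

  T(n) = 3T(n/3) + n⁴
Θ(n⁴)

Master Theorem: a = 3, b = 3, f(n) = n⁴.
Compute the critical exponent d = log₃(3) = 1.
Compare f(n) = Θ(n⁴) against n^d:
  k = 4 > d = 1, so f(n) = Ω(n^(d+ε)) — Case 3.
  Regularity: a·(n/b)^4/n^4 = a/b^4 = 3/81 < 1 ✓.
  The top-level work dominates: T(n) = Θ(f(n)) = Θ(n⁴).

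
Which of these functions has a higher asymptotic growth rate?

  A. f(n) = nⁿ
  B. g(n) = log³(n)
A

f(n) = nⁿ is O(nⁿ), while g(n) = log³(n) is O(log³ n).
Since O(nⁿ) grows faster than O(log³ n), f(n) dominates.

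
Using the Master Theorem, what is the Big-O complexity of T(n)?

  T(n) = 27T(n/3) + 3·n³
Θ(n³ log n)

Master Theorem: a = 27, b = 3, f(n) = 3·n³.
Compute the critical exponent d = log₃(27) = 3.
Compare f(n) = Θ(n³) against n^d:
  k = 3 = d, so f(n) = Θ(n^d) — Case 2.
  Work is balanced across levels: T(n) = Θ(n^d log n) = Θ(n³ log n).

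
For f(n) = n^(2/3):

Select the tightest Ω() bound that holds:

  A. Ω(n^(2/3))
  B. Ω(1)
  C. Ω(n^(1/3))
A

f(n) = n^(2/3) is Ω(n^(2/3)).
All listed options are valid Big-Ω bounds (lower bounds),
but Ω(n^(2/3)) is the tightest (largest valid bound).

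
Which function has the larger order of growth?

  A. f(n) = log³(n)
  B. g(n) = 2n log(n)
B

f(n) = log³(n) is O(log³ n), while g(n) = 2n log(n) is O(n log n).
Since O(n log n) grows faster than O(log³ n), g(n) dominates.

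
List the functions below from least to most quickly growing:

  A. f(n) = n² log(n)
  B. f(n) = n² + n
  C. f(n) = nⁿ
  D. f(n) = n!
B < A < D < C

Comparing growth rates:
B = n² + n is O(n²)
A = n² log(n) is O(n² log n)
D = n! is O(n!)
C = nⁿ is O(nⁿ)

Therefore, the order from slowest to fastest is: B < A < D < C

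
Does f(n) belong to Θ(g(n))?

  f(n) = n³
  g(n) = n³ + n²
True

f(n) = n³ and g(n) = n³ + n² are both O(n³).
Since they have the same asymptotic growth rate, f(n) = Θ(g(n)) is true.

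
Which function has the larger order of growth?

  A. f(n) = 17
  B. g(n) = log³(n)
B

f(n) = 17 is O(1), while g(n) = log³(n) is O(log³ n).
Since O(log³ n) grows faster than O(1), g(n) dominates.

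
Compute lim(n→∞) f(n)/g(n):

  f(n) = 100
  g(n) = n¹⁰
0

Since 100 (O(1)) grows slower than n¹⁰ (O(n¹⁰)),
the ratio f(n)/g(n) → 0 as n → ∞.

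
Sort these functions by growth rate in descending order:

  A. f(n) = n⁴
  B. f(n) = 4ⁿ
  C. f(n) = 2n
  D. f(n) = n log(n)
B > A > D > C

Comparing growth rates:
B = 4ⁿ is O(4ⁿ)
A = n⁴ is O(n⁴)
D = n log(n) is O(n log n)
C = 2n is O(n)

Therefore, the order from fastest to slowest is: B > A > D > C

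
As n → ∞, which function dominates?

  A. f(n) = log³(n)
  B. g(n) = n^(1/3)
B

f(n) = log³(n) is O(log³ n), while g(n) = n^(1/3) is O(n^(1/3)).
Since O(n^(1/3)) grows faster than O(log³ n), g(n) dominates.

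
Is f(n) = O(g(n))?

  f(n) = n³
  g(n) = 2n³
True

f(n) = n³ and g(n) = 2n³ are both O(n³).
Big-O permits equal growth rates (f ≤ c·g for some c), so f(n) = O(g(n)) is true.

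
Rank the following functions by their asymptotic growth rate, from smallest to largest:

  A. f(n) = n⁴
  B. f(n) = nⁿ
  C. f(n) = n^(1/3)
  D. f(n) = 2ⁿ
C < A < D < B

Comparing growth rates:
C = n^(1/3) is O(n^(1/3))
A = n⁴ is O(n⁴)
D = 2ⁿ is O(2ⁿ)
B = nⁿ is O(nⁿ)

Therefore, the order from slowest to fastest is: C < A < D < B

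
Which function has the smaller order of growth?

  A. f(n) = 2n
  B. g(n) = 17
B

f(n) = 2n is O(n), while g(n) = 17 is O(1).
Since O(1) grows slower than O(n), g(n) is dominated.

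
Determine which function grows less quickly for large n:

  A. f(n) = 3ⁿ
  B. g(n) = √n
B

f(n) = 3ⁿ is O(3ⁿ), while g(n) = √n is O(√n).
Since O(√n) grows slower than O(3ⁿ), g(n) is dominated.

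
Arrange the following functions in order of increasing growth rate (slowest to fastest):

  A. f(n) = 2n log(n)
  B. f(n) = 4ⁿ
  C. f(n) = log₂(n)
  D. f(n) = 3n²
C < A < D < B

Comparing growth rates:
C = log₂(n) is O(log n)
A = 2n log(n) is O(n log n)
D = 3n² is O(n²)
B = 4ⁿ is O(4ⁿ)

Therefore, the order from slowest to fastest is: C < A < D < B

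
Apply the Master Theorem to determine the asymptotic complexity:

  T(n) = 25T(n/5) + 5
Θ(n²)

Master Theorem: a = 25, b = 5, f(n) = 5.
Compute the critical exponent d = log₅(25) = 2.
Compare f(n) = Θ(1) against n^d:
  k = 0 < d = 2, so f(n) = O(n^(d-ε)) — Case 1.
  The recursion cost dominates: T(n) = Θ(n^d) = Θ(n²).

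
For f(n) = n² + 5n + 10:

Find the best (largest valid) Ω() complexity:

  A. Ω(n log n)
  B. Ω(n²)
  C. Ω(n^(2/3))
B

f(n) = n² + 5n + 10 is Ω(n²).
All listed options are valid Big-Ω bounds (lower bounds),
but Ω(n²) is the tightest (largest valid bound).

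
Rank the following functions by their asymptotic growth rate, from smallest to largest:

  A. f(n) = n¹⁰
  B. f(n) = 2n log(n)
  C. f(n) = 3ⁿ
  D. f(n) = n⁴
B < D < A < C

Comparing growth rates:
B = 2n log(n) is O(n log n)
D = n⁴ is O(n⁴)
A = n¹⁰ is O(n¹⁰)
C = 3ⁿ is O(3ⁿ)

Therefore, the order from slowest to fastest is: B < D < A < C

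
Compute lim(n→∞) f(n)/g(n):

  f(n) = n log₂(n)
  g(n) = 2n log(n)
1/(2*log(2))

Since n log₂(n) and 2n log(n) have the same growth rate (O(n log n)),
the ratio converges to a constant: 1/(2*log(2)).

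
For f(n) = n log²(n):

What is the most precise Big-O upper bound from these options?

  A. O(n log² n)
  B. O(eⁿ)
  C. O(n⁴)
A

f(n) = n log²(n) is O(n log² n).
All listed options are valid Big-O bounds (upper bounds),
but O(n log² n) is the tightest (smallest valid bound).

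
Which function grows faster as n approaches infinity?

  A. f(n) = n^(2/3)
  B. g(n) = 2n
B

f(n) = n^(2/3) is O(n^(2/3)), while g(n) = 2n is O(n).
Since O(n) grows faster than O(n^(2/3)), g(n) dominates.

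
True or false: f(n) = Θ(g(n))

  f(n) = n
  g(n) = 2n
True

f(n) = n and g(n) = 2n are both O(n).
Since they have the same asymptotic growth rate, f(n) = Θ(g(n)) is true.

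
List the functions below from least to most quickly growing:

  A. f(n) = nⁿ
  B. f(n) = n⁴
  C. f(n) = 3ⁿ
B < C < A

Comparing growth rates:
B = n⁴ is O(n⁴)
C = 3ⁿ is O(3ⁿ)
A = nⁿ is O(nⁿ)

Therefore, the order from slowest to fastest is: B < C < A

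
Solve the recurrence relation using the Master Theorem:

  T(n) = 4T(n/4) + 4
Θ(n)

Master Theorem: a = 4, b = 4, f(n) = 4.
Compute the critical exponent d = log₄(4) = 1.
Compare f(n) = Θ(1) against n^d:
  k = 0 < d = 1, so f(n) = O(n^(d-ε)) — Case 1.
  The recursion cost dominates: T(n) = Θ(n^d) = Θ(n).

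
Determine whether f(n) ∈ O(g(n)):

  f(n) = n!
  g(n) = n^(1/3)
False

f(n) = n! is O(n!), and g(n) = n^(1/3) is O(n^(1/3)).
Since O(n!) grows faster than O(n^(1/3)), f(n) = O(g(n)) is false.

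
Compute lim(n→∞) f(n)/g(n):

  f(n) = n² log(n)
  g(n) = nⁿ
0

Since n² log(n) (O(n² log n)) grows slower than nⁿ (O(nⁿ)),
the ratio f(n)/g(n) → 0 as n → ∞.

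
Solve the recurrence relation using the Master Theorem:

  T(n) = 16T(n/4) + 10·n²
Θ(n² log n)

Master Theorem: a = 16, b = 4, f(n) = 10·n².
Compute the critical exponent d = log₄(16) = 2.
Compare f(n) = Θ(n²) against n^d:
  k = 2 = d, so f(n) = Θ(n^d) — Case 2.
  Work is balanced across levels: T(n) = Θ(n^d log n) = Θ(n² log n).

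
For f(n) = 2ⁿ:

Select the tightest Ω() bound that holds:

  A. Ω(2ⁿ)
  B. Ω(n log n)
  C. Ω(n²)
A

f(n) = 2ⁿ is Ω(2ⁿ).
All listed options are valid Big-Ω bounds (lower bounds),
but Ω(2ⁿ) is the tightest (largest valid bound).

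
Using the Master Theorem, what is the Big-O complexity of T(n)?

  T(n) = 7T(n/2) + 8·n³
Θ(n³)

Master Theorem: a = 7, b = 2, f(n) = 8·n³.
Compute the critical exponent d = log₂(7) = 2.807.
Compare f(n) = Θ(n³) against n^d:
  k = 3 > d = 2.807, so f(n) = Ω(n^(d+ε)) — Case 3.
  Regularity: a·(n/b)^3/n^3 = a/b^3 = 7/8 < 1 ✓.
  The top-level work dominates: T(n) = Θ(f(n)) = Θ(n³).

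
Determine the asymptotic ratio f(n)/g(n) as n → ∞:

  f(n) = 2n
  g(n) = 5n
2/5

Since 2n and 5n have the same growth rate (O(n)),
the ratio converges to a constant: 2/5.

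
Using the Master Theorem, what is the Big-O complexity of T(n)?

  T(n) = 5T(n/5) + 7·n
Θ(n log n)

Master Theorem: a = 5, b = 5, f(n) = 7·n.
Compute the critical exponent d = log₅(5) = 1.
Compare f(n) = Θ(n) against n^d:
  k = 1 = d, so f(n) = Θ(n^d) — Case 2.
  Work is balanced across levels: T(n) = Θ(n^d log n) = Θ(n log n).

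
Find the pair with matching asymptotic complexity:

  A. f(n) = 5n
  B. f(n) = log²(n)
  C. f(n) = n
A and C

Examining each function:
  A. 5n is O(n)
  B. log²(n) is O(log² n)
  C. n is O(n)

Functions A and C both have the same complexity class.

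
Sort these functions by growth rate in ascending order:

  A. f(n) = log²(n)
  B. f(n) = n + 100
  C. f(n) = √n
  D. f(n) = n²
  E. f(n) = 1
E < A < C < B < D

Comparing growth rates:
E = 1 is O(1)
A = log²(n) is O(log² n)
C = √n is O(√n)
B = n + 100 is O(n)
D = n² is O(n²)

Therefore, the order from slowest to fastest is: E < A < C < B < D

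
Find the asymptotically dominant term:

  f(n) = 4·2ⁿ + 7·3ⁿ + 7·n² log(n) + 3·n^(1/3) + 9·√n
7·3ⁿ

Looking at each term:
  - 4·2ⁿ is O(2ⁿ)
  - 7·3ⁿ is O(3ⁿ)
  - 7·n² log(n) is O(n² log n)
  - 3·n^(1/3) is O(n^(1/3))
  - 9·√n is O(√n)

The term 7·3ⁿ (O(3ⁿ)) grows fastest and dominates all others.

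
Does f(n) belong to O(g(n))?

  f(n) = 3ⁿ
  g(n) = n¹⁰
False

f(n) = 3ⁿ is O(3ⁿ), and g(n) = n¹⁰ is O(n¹⁰).
Since O(3ⁿ) grows faster than O(n¹⁰), f(n) = O(g(n)) is false.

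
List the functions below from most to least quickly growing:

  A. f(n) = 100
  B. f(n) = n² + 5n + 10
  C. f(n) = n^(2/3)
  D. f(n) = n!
D > B > C > A

Comparing growth rates:
D = n! is O(n!)
B = n² + 5n + 10 is O(n²)
C = n^(2/3) is O(n^(2/3))
A = 100 is O(1)

Therefore, the order from fastest to slowest is: D > B > C > A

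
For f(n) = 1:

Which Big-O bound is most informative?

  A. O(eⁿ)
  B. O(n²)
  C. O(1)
C

f(n) = 1 is O(1).
All listed options are valid Big-O bounds (upper bounds),
but O(1) is the tightest (smallest valid bound).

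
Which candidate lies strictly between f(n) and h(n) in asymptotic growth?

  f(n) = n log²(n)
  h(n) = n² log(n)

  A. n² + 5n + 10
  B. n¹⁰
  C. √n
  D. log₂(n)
A

We need g(n) with n log²(n) = o(g(n)) and g(n) = o(n² log(n)), i.e. O(n log² n) ≺ g ≺ O(n² log n).
Check each option:
  A. n² + 5n + 10 — O(n²) is strictly between O(n log² n) and O(n² log n) ✓
  B. n¹⁰ — O(n¹⁰) does not grow strictly slower than h(n)
  C. √n — O(√n) does not grow strictly faster than f(n)
  D. log₂(n) — O(log n) does not grow strictly faster than f(n)

Only option A (n² + 5n + 10) lies strictly between.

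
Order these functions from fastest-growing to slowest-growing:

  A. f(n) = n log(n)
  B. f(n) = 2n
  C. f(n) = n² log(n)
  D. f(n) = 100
C > A > B > D

Comparing growth rates:
C = n² log(n) is O(n² log n)
A = n log(n) is O(n log n)
B = 2n is O(n)
D = 100 is O(1)

Therefore, the order from fastest to slowest is: C > A > B > D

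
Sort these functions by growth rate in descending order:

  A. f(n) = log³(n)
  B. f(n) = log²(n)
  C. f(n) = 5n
C > A > B

Comparing growth rates:
C = 5n is O(n)
A = log³(n) is O(log³ n)
B = log²(n) is O(log² n)

Therefore, the order from fastest to slowest is: C > A > B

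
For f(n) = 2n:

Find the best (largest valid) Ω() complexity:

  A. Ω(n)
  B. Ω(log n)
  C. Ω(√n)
A

f(n) = 2n is Ω(n).
All listed options are valid Big-Ω bounds (lower bounds),
but Ω(n) is the tightest (largest valid bound).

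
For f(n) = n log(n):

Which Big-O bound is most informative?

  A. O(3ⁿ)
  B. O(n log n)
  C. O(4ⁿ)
B

f(n) = n log(n) is O(n log n).
All listed options are valid Big-O bounds (upper bounds),
but O(n log n) is the tightest (smallest valid bound).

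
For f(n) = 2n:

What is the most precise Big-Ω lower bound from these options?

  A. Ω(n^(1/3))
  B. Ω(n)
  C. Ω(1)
B

f(n) = 2n is Ω(n).
All listed options are valid Big-Ω bounds (lower bounds),
but Ω(n) is the tightest (largest valid bound).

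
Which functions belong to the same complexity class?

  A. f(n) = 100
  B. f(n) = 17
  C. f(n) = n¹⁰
A and B

Examining each function:
  A. 100 is O(1)
  B. 17 is O(1)
  C. n¹⁰ is O(n¹⁰)

Functions A and B both have the same complexity class.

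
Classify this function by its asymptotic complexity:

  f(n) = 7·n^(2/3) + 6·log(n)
O(n^(2/3))

The dominant term in 7·n^(2/3) + 6·log(n) is 7·n^(2/3), which is Θ(n^(2/3)).
Lower-order terms (6·log(n)) are asymptotically negligible.
Constants are absorbed, so the tightest bound is O(n^(2/3)).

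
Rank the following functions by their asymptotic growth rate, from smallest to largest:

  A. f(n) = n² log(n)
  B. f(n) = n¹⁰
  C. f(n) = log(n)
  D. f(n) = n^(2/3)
C < D < A < B

Comparing growth rates:
C = log(n) is O(log n)
D = n^(2/3) is O(n^(2/3))
A = n² log(n) is O(n² log n)
B = n¹⁰ is O(n¹⁰)

Therefore, the order from slowest to fastest is: C < D < A < B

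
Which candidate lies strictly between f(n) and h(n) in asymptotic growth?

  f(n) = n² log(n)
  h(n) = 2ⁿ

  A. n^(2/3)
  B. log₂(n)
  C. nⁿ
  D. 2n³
D

We need g(n) with n² log(n) = o(g(n)) and g(n) = o(2ⁿ), i.e. O(n² log n) ≺ g ≺ O(2ⁿ).
Check each option:
  A. n^(2/3) — O(n^(2/3)) does not grow strictly faster than f(n)
  B. log₂(n) — O(log n) does not grow strictly faster than f(n)
  C. nⁿ — O(nⁿ) does not grow strictly slower than h(n)
  D. 2n³ — O(n³) is strictly between O(n² log n) and O(2ⁿ) ✓

Only option D (2n³) lies strictly between.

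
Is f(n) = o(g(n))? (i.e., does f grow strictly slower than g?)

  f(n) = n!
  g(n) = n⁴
False

f(n) = n! is O(n!), and g(n) = n⁴ is O(n⁴).
Since O(n!) grows faster than or equal to O(n⁴), f(n) = o(g(n)) is false.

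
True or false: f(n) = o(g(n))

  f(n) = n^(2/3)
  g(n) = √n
False

f(n) = n^(2/3) is O(n^(2/3)), and g(n) = √n is O(√n).
Since O(n^(2/3)) grows faster than or equal to O(√n), f(n) = o(g(n)) is false.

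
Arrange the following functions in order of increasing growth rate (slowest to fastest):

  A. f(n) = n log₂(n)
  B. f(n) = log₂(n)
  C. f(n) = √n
B < C < A

Comparing growth rates:
B = log₂(n) is O(log n)
C = √n is O(√n)
A = n log₂(n) is O(n log n)

Therefore, the order from slowest to fastest is: B < C < A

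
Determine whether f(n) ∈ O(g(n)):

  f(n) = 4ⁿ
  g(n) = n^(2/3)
False

f(n) = 4ⁿ is O(4ⁿ), and g(n) = n^(2/3) is O(n^(2/3)).
Since O(4ⁿ) grows faster than O(n^(2/3)), f(n) = O(g(n)) is false.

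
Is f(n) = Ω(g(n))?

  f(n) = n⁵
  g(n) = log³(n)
True

f(n) = n⁵ is O(n⁵), and g(n) = log³(n) is O(log³ n).
Since O(n⁵) grows at least as fast as O(log³ n), f(n) = Ω(g(n)) is true.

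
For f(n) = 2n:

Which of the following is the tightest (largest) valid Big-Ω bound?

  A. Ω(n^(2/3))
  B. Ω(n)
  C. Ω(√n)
B

f(n) = 2n is Ω(n).
All listed options are valid Big-Ω bounds (lower bounds),
but Ω(n) is the tightest (largest valid bound).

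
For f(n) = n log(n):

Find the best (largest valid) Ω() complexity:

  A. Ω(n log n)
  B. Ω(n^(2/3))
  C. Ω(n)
A

f(n) = n log(n) is Ω(n log n).
All listed options are valid Big-Ω bounds (lower bounds),
but Ω(n log n) is the tightest (largest valid bound).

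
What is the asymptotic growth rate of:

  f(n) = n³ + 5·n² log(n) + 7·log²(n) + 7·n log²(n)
Θ(n³)

Order the terms by growth rate: 7·log²(n) ≺ 7·n log²(n) ≺ 5·n² log(n) ≺ n³.
The fastest-growing term n³ dominates as n → ∞; dropping its constant factor gives Θ(n³).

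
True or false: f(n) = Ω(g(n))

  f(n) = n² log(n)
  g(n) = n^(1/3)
True

f(n) = n² log(n) is O(n² log n), and g(n) = n^(1/3) is O(n^(1/3)).
Since O(n² log n) grows at least as fast as O(n^(1/3)), f(n) = Ω(g(n)) is true.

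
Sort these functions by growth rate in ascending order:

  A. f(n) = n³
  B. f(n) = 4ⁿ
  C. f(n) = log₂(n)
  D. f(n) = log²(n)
C < D < A < B

Comparing growth rates:
C = log₂(n) is O(log n)
D = log²(n) is O(log² n)
A = n³ is O(n³)
B = 4ⁿ is O(4ⁿ)

Therefore, the order from slowest to fastest is: C < D < A < B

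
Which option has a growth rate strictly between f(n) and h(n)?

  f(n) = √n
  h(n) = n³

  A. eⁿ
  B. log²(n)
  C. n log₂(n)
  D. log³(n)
C

We need g(n) with √n = o(g(n)) and g(n) = o(n³), i.e. O(√n) ≺ g ≺ O(n³).
Check each option:
  A. eⁿ — O(eⁿ) does not grow strictly slower than h(n)
  B. log²(n) — O(log² n) does not grow strictly faster than f(n)
  C. n log₂(n) — O(n log n) is strictly between O(√n) and O(n³) ✓
  D. log³(n) — O(log³ n) does not grow strictly faster than f(n)

Only option C (n log₂(n)) lies strictly between.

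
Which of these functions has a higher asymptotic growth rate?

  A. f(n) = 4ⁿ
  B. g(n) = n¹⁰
A

f(n) = 4ⁿ is O(4ⁿ), while g(n) = n¹⁰ is O(n¹⁰).
Since O(4ⁿ) grows faster than O(n¹⁰), f(n) dominates.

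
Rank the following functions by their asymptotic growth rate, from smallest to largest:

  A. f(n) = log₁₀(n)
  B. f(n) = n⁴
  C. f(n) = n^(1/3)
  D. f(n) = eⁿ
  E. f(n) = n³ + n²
A < C < E < B < D

Comparing growth rates:
A = log₁₀(n) is O(log n)
C = n^(1/3) is O(n^(1/3))
E = n³ + n² is O(n³)
B = n⁴ is O(n⁴)
D = eⁿ is O(eⁿ)

Therefore, the order from slowest to fastest is: A < C < E < B < D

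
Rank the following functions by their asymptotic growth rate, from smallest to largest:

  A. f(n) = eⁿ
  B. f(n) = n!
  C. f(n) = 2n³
C < A < B

Comparing growth rates:
C = 2n³ is O(n³)
A = eⁿ is O(eⁿ)
B = n! is O(n!)

Therefore, the order from slowest to fastest is: C < A < B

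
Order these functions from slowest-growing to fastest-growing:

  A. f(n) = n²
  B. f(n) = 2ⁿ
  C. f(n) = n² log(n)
A < C < B

Comparing growth rates:
A = n² is O(n²)
C = n² log(n) is O(n² log n)
B = 2ⁿ is O(2ⁿ)

Therefore, the order from slowest to fastest is: A < C < B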